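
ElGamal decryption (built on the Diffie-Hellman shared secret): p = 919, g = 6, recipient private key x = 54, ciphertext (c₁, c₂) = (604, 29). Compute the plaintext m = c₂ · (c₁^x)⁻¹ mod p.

Shared mask s = c₁^x mod p = 604^54 mod 919.
604^1 ≡ 604 (mod 919)
604^2 = (604^1)^2 ≡ 604^2 = 364816 ≡ 892 (mod 919)
604^4 = (604^2)^2 ≡ 892^2 = 795664 ≡ 729 (mod 919)
604^8 = (604^4)^2 ≡ 729^2 = 531441 ≡ 259 (mod 919)
604^16 = (604^8)^2 ≡ 259^2 = 67081 ≡ 913 (mod 919)
604^32 = (604^16)^2 ≡ 913^2 = 833569 ≡ 36 (mod 919)
604^54 = 604^32 · 604^16 · 604^4 · 604^2 ≡ 36 · 913 · 729 · 892 ≡ 234 (mod 919).
So s = 234; s⁻¹ ≡ 703 (mod 919).
m = c₂ · s⁻¹ mod 919 = 29 · 703 mod 919 = 169.

169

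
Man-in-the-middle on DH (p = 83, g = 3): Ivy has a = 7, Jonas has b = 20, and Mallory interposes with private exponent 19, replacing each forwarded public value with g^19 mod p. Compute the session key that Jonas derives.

25

Jonas receives Mallory's public value M = 3^19 mod 83 instead of the honest one.
3^1 ≡ 3 (mod 83)
3^2 = (3^1)^2 ≡ 3^2 = 9 ≡ 9 (mod 83)
3^4 = (3^2)^2 ≡ 9^2 = 81 ≡ 81 (mod 83)
3^8 = (3^4)^2 ≡ 81^2 = 6561 ≡ 4 (mod 83)
3^16 = (3^8)^2 ≡ 4^2 = 16 ≡ 16 (mod 83)
3^19 = 3^16 · 3^2 · 3^1 ≡ 16 · 9 · 3 ≡ 17 (mod 83).
So M = 17. Jonas computes K = M^20 mod 83.
17^1 ≡ 17 (mod 83)
17^2 = (17^1)^2 ≡ 17^2 = 289 ≡ 40 (mod 83)
17^4 = (17^2)^2 ≡ 40^2 = 1600 ≡ 23 (mod 83)
17^8 = (17^4)^2 ≡ 23^2 = 529 ≡ 31 (mod 83)
17^16 = (17^8)^2 ≡ 31^2 = 961 ≡ 48 (mod 83)
17^20 = 17^16 · 17^4 ≡ 48 · 23 ≡ 25 (mod 83).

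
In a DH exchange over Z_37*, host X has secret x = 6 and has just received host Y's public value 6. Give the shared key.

36

Shared key K = 6^6 mod 37.
6^1 ≡ 6 (mod 37)
6^2 = (6^1)^2 ≡ 6^2 = 36 ≡ 36 (mod 37)
6^4 = (6^2)^2 ≡ 36^2 = 1296 ≡ 1 (mod 37)
6^6 = 6^4 · 6^2 ≡ 1 · 36 ≡ 36 (mod 37).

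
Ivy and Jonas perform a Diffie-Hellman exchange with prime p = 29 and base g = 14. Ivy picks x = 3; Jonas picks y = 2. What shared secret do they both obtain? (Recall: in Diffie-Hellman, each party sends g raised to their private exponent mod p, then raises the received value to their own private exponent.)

5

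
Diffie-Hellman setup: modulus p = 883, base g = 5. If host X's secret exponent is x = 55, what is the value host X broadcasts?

Public value = 5^{55} \pmod{883}.
5^1 ≡ 5 (mod 883)
5^2 = (5^1)^2 ≡ 5^2 = 25 ≡ 25 (mod 883)
5^4 = (5^2)^2 ≡ 25^2 = 625 ≡ 625 (mod 883)
5^8 = (5^4)^2 ≡ 625^2 = 390625 ≡ 339 (mod 883)
5^16 = (5^8)^2 ≡ 339^2 = 114921 ≡ 131 (mod 883)
5^32 = (5^16)^2 ≡ 131^2 = 17161 ≡ 384 (mod 883)
5^55 = 5^32 · 5^16 · 5^4 · 5^2 · 5^1 ≡ 384 · 131 · 625 · 25 · 5 ≡ 112 (mod 883).

112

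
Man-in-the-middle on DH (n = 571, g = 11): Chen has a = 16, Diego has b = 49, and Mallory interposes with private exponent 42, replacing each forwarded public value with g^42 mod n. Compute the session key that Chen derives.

6

Chen receives Mallory's public value M = 11^42 mod 571 instead of the honest one.
11^1 ≡ 11 (mod 571)
11^2 = (11^1)^2 ≡ 11^2 = 121 ≡ 121 (mod 571)
11^4 = (11^2)^2 ≡ 121^2 = 14641 ≡ 366 (mod 571)
11^8 = (11^4)^2 ≡ 366^2 = 133956 ≡ 342 (mod 571)
11^16 = (11^8)^2 ≡ 342^2 = 116964 ≡ 480 (mod 571)
11^32 = (11^16)^2 ≡ 480^2 = 230400 ≡ 287 (mod 571)
11^42 = 11^32 · 11^8 · 11^2 ≡ 287 · 342 · 121 ≡ 405 (mod 571).
So M = 405. Chen computes K = M^16 mod 571.
405^1 ≡ 405 (mod 571)
405^2 = (405^1)^2 ≡ 405^2 = 164025 ≡ 148 (mod 571)
405^4 = (405^2)^2 ≡ 148^2 = 21904 ≡ 206 (mod 571)
405^8 = (405^4)^2 ≡ 206^2 = 42436 ≡ 182 (mod 571)
405^16 = (405^8)^2 ≡ 182^2 = 33124 ≡ 6 (mod 571)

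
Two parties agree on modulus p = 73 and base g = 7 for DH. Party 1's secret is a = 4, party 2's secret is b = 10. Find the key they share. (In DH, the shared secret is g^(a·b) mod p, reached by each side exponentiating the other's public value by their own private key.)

8

Party 1 sends A = g^a mod p = 7^4 mod 73.
7^1 ≡ 7 (mod 73)
7^2 = (7^1)^2 ≡ 7^2 = 49 ≡ 49 (mod 73)
7^4 = (7^2)^2 ≡ 49^2 = 2401 ≡ 65 (mod 73)
So A = 65. Party 2 then computes K = A^b mod p = 65^10 mod 73.
65^1 ≡ 65 (mod 73)
65^2 = (65^1)^2 ≡ 65^2 = 4225 ≡ 64 (mod 73)
65^4 = (65^2)^2 ≡ 64^2 = 4096 ≡ 8 (mod 73)
65^8 = (65^4)^2 ≡ 8^2 = 64 ≡ 64 (mod 73)
65^10 = 65^8 · 65^2 ≡ 64 · 64 ≡ 8 (mod 73).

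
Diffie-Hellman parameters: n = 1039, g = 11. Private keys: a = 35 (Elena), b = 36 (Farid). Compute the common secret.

113

Farid sends B = g^b mod n = 11^36 mod 1039.
11^1 ≡ 11 (mod 1039)
11^2 = (11^1)^2 ≡ 11^2 = 121 ≡ 121 (mod 1039)
11^4 = (11^2)^2 ≡ 121^2 = 14641 ≡ 95 (mod 1039)
11^8 = (11^4)^2 ≡ 95^2 = 9025 ≡ 713 (mod 1039)
11^16 = (11^8)^2 ≡ 713^2 = 508369 ≡ 298 (mod 1039)
11^32 = (11^16)^2 ≡ 298^2 = 88804 ≡ 489 (mod 1039)
11^36 = 11^32 · 11^4 ≡ 489 · 95 ≡ 739 (mod 1039).
So B = 739. Elena then computes K = B^a mod n = 739^35 mod 1039.
739^1 ≡ 739 (mod 1039)
739^2 = (739^1)^2 ≡ 739^2 = 546121 ≡ 646 (mod 1039)
739^4 = (739^2)^2 ≡ 646^2 = 417316 ≡ 677 (mod 1039)
739^8 = (739^4)^2 ≡ 677^2 = 458329 ≡ 130 (mod 1039)
739^16 = (739^8)^2 ≡ 130^2 = 16900 ≡ 276 (mod 1039)
739^32 = (739^16)^2 ≡ 276^2 = 76176 ≡ 329 (mod 1039)
739^35 = 739^32 · 739^2 · 739^1 ≡ 329 · 646 · 739 ≡ 113 (mod 1039).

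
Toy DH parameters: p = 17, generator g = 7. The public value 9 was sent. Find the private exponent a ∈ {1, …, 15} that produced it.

6

Try successive powers of 7 modulo 17:
7^1 ≡ 7
7^2 ≡ 15
7^3 ≡ 3
7^4 ≡ 4
7^5 ≡ 11
7^6 ≡ 9
Found: a = 6.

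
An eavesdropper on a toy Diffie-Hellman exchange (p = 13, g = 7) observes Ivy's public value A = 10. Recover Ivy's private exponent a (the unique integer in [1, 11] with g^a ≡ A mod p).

2

Try successive powers of 7 modulo 13:
7^1 ≡ 7
7^2 ≡ 10
Found: a = 2.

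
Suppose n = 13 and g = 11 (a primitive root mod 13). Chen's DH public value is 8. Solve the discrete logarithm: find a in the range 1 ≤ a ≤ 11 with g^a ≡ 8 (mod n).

Try successive powers of 11 modulo 13:
11^1 ≡ 11
11^2 ≡ 4
11^3 ≡ 5
11^4 ≡ 3
11^5 ≡ 7
11^6 ≡ 12
11^7 ≡ 2
11^8 ≡ 9
11^9 ≡ 8
Found: a = 9.

9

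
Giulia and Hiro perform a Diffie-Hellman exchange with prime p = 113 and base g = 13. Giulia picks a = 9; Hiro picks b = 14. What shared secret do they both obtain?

Hiro sends B = g^b mod p = 13^14 mod 113.
13^1 ≡ 13 (mod 113)
13^2 = (13^1)^2 ≡ 13^2 = 169 ≡ 56 (mod 113)
13^4 = (13^2)^2 ≡ 56^2 = 3136 ≡ 85 (mod 113)
13^8 = (13^4)^2 ≡ 85^2 = 7225 ≡ 106 (mod 113)
13^14 = 13^8 · 13^4 · 13^2 ≡ 106 · 85 · 56 ≡ 15 (mod 113).
So B = 15. Giulia then computes K = B^a mod p = 15^9 mod 113.
15^1 ≡ 15 (mod 113)
15^2 = (15^1)^2 ≡ 15^2 = 225 ≡ 112 (mod 113)
15^4 = (15^2)^2 ≡ 112^2 = 12544 ≡ 1 (mod 113)
15^8 = (15^4)^2 ≡ 1^2 = 1 ≡ 1 (mod 113)
15^9 = 15^8 · 15^1 ≡ 1 · 15 ≡ 15 (mod 113).

15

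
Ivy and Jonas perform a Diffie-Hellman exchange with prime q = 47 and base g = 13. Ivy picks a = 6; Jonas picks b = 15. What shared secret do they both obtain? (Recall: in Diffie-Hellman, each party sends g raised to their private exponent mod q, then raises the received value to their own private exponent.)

Jonas sends B = g^b mod q = 13^15 mod 47.
13^1 ≡ 13 (mod 47)
13^2 = (13^1)^2 ≡ 13^2 = 169 ≡ 28 (mod 47)
13^4 = (13^2)^2 ≡ 28^2 = 784 ≡ 32 (mod 47)
13^8 = (13^4)^2 ≡ 32^2 = 1024 ≡ 37 (mod 47)
13^15 = 13^8 · 13^4 · 13^2 · 13^1 ≡ 37 · 32 · 28 · 13 ≡ 33 (mod 47).
So B = 33. Ivy then computes K = B^a mod q = 33^6 mod 47.
33^1 ≡ 33 (mod 47)
33^2 = (33^1)^2 ≡ 33^2 = 1089 ≡ 8 (mod 47)
33^4 = (33^2)^2 ≡ 8^2 = 64 ≡ 17 (mod 47)
33^6 = 33^4 · 33^2 ≡ 17 · 8 ≡ 42 (mod 47).

42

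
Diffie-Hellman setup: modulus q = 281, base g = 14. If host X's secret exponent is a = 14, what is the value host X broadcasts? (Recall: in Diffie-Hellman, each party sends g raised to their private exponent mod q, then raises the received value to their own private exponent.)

Public value = 14^14 (mod 281).
14^1 ≡ 14 (mod 281)
14^2 = (14^1)^2 ≡ 14^2 = 196 ≡ 196 (mod 281)
14^4 = (14^2)^2 ≡ 196^2 = 38416 ≡ 200 (mod 281)
14^8 = (14^4)^2 ≡ 200^2 = 40000 ≡ 98 (mod 281)
14^14 = 14^8 · 14^4 · 14^2 ≡ 98 · 200 · 196 ≡ 49 (mod 281).

49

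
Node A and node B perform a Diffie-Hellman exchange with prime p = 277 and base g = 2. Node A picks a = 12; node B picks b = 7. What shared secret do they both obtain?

Node A sends A = g^a mod p = 2^12 mod 277.
2^1 ≡ 2 (mod 277)
2^2 = (2^1)^2 ≡ 2^2 = 4 ≡ 4 (mod 277)
2^4 = (2^2)^2 ≡ 4^2 = 16 ≡ 16 (mod 277)
2^8 = (2^4)^2 ≡ 16^2 = 256 ≡ 256 (mod 277)
2^12 = 2^8 · 2^4 ≡ 256 · 16 ≡ 218 (mod 277).
So A = 218. Node B then computes K = A^b mod p = 218^7 mod 277.
218^1 ≡ 218 (mod 277)
218^2 = (218^1)^2 ≡ 218^2 = 47524 ≡ 157 (mod 277)
218^4 = (218^2)^2 ≡ 157^2 = 24649 ≡ 273 (mod 277)
218^7 = 218^4 · 218^2 · 218^1 ≡ 273 · 157 · 218 ≡ 211 (mod 277).

211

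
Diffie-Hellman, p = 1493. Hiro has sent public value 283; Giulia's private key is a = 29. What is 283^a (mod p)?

Shared key K = 283^29 mod 1493.
283^1 ≡ 283 (mod 1493)
283^2 = (283^1)^2 ≡ 283^2 = 80089 ≡ 960 (mod 1493)
283^4 = (283^2)^2 ≡ 960^2 = 921600 ≡ 419 (mod 1493)
283^8 = (283^4)^2 ≡ 419^2 = 175561 ≡ 880 (mod 1493)
283^16 = (283^8)^2 ≡ 880^2 = 774400 ≡ 1026 (mod 1493)
283^29 = 283^16 · 283^8 · 283^4 · 283^1 ≡ 1026 · 880 · 419 · 283 ≡ 809 (mod 1493).

809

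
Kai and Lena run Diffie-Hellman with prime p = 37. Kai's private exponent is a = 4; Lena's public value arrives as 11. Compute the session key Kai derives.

26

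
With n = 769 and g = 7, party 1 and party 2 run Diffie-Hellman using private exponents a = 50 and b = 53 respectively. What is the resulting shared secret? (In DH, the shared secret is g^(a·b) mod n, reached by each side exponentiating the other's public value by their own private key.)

459

Party 2 sends B = g^b mod n = 7^53 mod 769.
7^1 ≡ 7 (mod 769)
7^2 = (7^1)^2 ≡ 7^2 = 49 ≡ 49 (mod 769)
7^4 = (7^2)^2 ≡ 49^2 = 2401 ≡ 94 (mod 769)
7^8 = (7^4)^2 ≡ 94^2 = 8836 ≡ 377 (mod 769)
7^16 = (7^8)^2 ≡ 377^2 = 142129 ≡ 633 (mod 769)
7^32 = (7^16)^2 ≡ 633^2 = 400689 ≡ 40 (mod 769)
7^53 = 7^32 · 7^16 · 7^4 · 7^1 ≡ 40 · 633 · 94 · 7 ≡ 175 (mod 769).
So B = 175. Party 1 then computes K = B^a mod n = 175^50 mod 769.
175^1 ≡ 175 (mod 769)
175^2 = (175^1)^2 ≡ 175^2 = 30625 ≡ 634 (mod 769)
175^4 = (175^2)^2 ≡ 634^2 = 401956 ≡ 538 (mod 769)
175^8 = (175^4)^2 ≡ 538^2 = 289444 ≡ 300 (mod 769)
175^16 = (175^8)^2 ≡ 300^2 = 90000 ≡ 27 (mod 769)
175^32 = (175^16)^2 ≡ 27^2 = 729 ≡ 729 (mod 769)
175^50 = 175^32 · 175^16 · 175^2 ≡ 729 · 27 · 634 ≡ 459 (mod 769).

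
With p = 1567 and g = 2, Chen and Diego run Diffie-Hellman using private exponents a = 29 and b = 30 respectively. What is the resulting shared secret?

1490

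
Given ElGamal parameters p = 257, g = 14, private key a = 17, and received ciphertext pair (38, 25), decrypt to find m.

96

Shared mask s = c₁^a mod p = 38^17 mod 257.
38^1 ≡ 38 (mod 257)
38^2 = (38^1)^2 ≡ 38^2 = 1444 ≡ 159 (mod 257)
38^4 = (38^2)^2 ≡ 159^2 = 25281 ≡ 95 (mod 257)
38^8 = (38^4)^2 ≡ 95^2 = 9025 ≡ 30 (mod 257)
38^16 = (38^8)^2 ≡ 30^2 = 900 ≡ 129 (mod 257)
38^17 = 38^16 · 38^1 ≡ 129 · 38 ≡ 19 (mod 257).
So s = 19; s⁻¹ ≡ 230 (mod 257).
m = c₂ · s⁻¹ mod 257 = 25 · 230 mod 257 = 96.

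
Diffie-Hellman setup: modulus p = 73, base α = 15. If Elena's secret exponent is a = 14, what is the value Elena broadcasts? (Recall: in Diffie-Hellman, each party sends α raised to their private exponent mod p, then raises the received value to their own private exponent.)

Public value = 15^{14} \pmod{73}.
15^1 ≡ 15 (mod 73)
15^2 = (15^1)^2 ≡ 15^2 = 225 ≡ 6 (mod 73)
15^4 = (15^2)^2 ≡ 6^2 = 36 ≡ 36 (mod 73)
15^8 = (15^4)^2 ≡ 36^2 = 1296 ≡ 55 (mod 73)
15^14 = 15^8 · 15^4 · 15^2 ≡ 55 · 36 · 6 ≡ 54 (mod 73).

54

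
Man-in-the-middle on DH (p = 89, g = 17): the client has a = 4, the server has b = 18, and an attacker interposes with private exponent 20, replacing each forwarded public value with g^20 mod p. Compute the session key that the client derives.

78

The client receives an attacker's public value M = 17^20 mod 89 instead of the honest one.
17^1 ≡ 17 (mod 89)
17^2 = (17^1)^2 ≡ 17^2 = 289 ≡ 22 (mod 89)
17^4 = (17^2)^2 ≡ 22^2 = 484 ≡ 39 (mod 89)
17^8 = (17^4)^2 ≡ 39^2 = 1521 ≡ 8 (mod 89)
17^16 = (17^8)^2 ≡ 8^2 = 64 ≡ 64 (mod 89)
17^20 = 17^16 · 17^4 ≡ 64 · 39 ≡ 4 (mod 89).
So M = 4. The client computes K = M^4 mod 89.
4^1 ≡ 4 (mod 89)
4^2 = (4^1)^2 ≡ 4^2 = 16 ≡ 16 (mod 89)
4^4 = (4^2)^2 ≡ 16^2 = 256 ≡ 78 (mod 89)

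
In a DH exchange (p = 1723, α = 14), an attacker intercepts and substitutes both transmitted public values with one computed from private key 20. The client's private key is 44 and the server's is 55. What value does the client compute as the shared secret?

1398

The client receives an attacker's public value M = 14^20 mod 1723 instead of the honest one.
14^1 ≡ 14 (mod 1723)
14^2 = (14^1)^2 ≡ 14^2 = 196 ≡ 196 (mod 1723)
14^4 = (14^2)^2 ≡ 196^2 = 38416 ≡ 510 (mod 1723)
14^8 = (14^4)^2 ≡ 510^2 = 260100 ≡ 1650 (mod 1723)
14^16 = (14^8)^2 ≡ 1650^2 = 2722500 ≡ 160 (mod 1723)
14^20 = 14^16 · 14^4 ≡ 160 · 510 ≡ 619 (mod 1723).
So M = 619. The client computes K = M^44 mod 1723.
619^1 ≡ 619 (mod 1723)
619^2 = (619^1)^2 ≡ 619^2 = 383161 ≡ 655 (mod 1723)
619^4 = (619^2)^2 ≡ 655^2 = 429025 ≡ 1721 (mod 1723)
619^8 = (619^4)^2 ≡ 1721^2 = 2961841 ≡ 4 (mod 1723)
619^16 = (619^8)^2 ≡ 4^2 = 16 ≡ 16 (mod 1723)
619^32 = (619^16)^2 ≡ 16^2 = 256 ≡ 256 (mod 1723)
619^44 = 619^32 · 619^8 · 619^4 ≡ 256 · 4 · 1721 ≡ 1398 (mod 1723).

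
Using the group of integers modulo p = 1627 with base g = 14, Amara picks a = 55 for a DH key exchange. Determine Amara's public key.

Public value = 14^55 (mod 1627).
14^1 ≡ 14 (mod 1627)
14^2 = (14^1)^2 ≡ 14^2 = 196 ≡ 196 (mod 1627)
14^4 = (14^2)^2 ≡ 196^2 = 38416 ≡ 995 (mod 1627)
14^8 = (14^4)^2 ≡ 995^2 = 990025 ≡ 809 (mod 1627)
14^16 = (14^8)^2 ≡ 809^2 = 654481 ≡ 427 (mod 1627)
14^32 = (14^16)^2 ≡ 427^2 = 182329 ≡ 105 (mod 1627)
14^55 = 14^32 · 14^16 · 14^4 · 14^2 · 14^1 ≡ 105 · 427 · 995 · 196 · 14 ≡ 1452 (mod 1627).

1452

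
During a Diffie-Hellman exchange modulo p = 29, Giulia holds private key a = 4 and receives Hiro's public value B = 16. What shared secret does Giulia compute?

Shared key K = 16^4 mod 29.
16^1 ≡ 16 (mod 29)
16^2 = (16^1)^2 ≡ 16^2 = 256 ≡ 24 (mod 29)
16^4 = (16^2)^2 ≡ 24^2 = 576 ≡ 25 (mod 29)

25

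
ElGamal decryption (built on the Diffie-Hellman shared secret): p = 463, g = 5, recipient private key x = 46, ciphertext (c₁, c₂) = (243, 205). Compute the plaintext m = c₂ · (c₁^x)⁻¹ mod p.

Shared mask s = c₁^x mod p = 243^46 mod 463.
243^1 ≡ 243 (mod 463)
243^2 = (243^1)^2 ≡ 243^2 = 59049 ≡ 248 (mod 463)
243^4 = (243^2)^2 ≡ 248^2 = 61504 ≡ 388 (mod 463)
243^8 = (243^4)^2 ≡ 388^2 = 150544 ≡ 69 (mod 463)
243^16 = (243^8)^2 ≡ 69^2 = 4761 ≡ 131 (mod 463)
243^32 = (243^16)^2 ≡ 131^2 = 17161 ≡ 30 (mod 463)
243^46 = 243^32 · 243^8 · 243^4 · 243^2 ≡ 30 · 69 · 388 · 248 ≡ 154 (mod 463).
So s = 154; s⁻¹ ≡ 460 (mod 463).
m = c₂ · s⁻¹ mod 463 = 205 · 460 mod 463 = 311.

311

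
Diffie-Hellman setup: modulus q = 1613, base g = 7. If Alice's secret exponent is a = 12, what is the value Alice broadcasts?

322

Public value = 7^12 (mod 1613).
7^1 ≡ 7 (mod 1613)
7^2 = (7^1)^2 ≡ 7^2 = 49 ≡ 49 (mod 1613)
7^4 = (7^2)^2 ≡ 49^2 = 2401 ≡ 788 (mod 1613)
7^8 = (7^4)^2 ≡ 788^2 = 620944 ≡ 1552 (mod 1613)
7^12 = 7^8 · 7^4 ≡ 1552 · 788 ≡ 322 (mod 1613).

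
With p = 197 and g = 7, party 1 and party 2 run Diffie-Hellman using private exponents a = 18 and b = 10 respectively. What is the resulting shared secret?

132

Party 1 sends A = g^a mod p = 7^18 mod 197.
7^1 ≡ 7 (mod 197)
7^2 = (7^1)^2 ≡ 7^2 = 49 ≡ 49 (mod 197)
7^4 = (7^2)^2 ≡ 49^2 = 2401 ≡ 37 (mod 197)
7^8 = (7^4)^2 ≡ 37^2 = 1369 ≡ 187 (mod 197)
7^16 = (7^8)^2 ≡ 187^2 = 34969 ≡ 100 (mod 197)
7^18 = 7^16 · 7^2 ≡ 100 · 49 ≡ 172 (mod 197).
So A = 172. Party 2 then computes K = A^b mod p = 172^10 mod 197.
172^1 ≡ 172 (mod 197)
172^2 = (172^1)^2 ≡ 172^2 = 29584 ≡ 34 (mod 197)
172^4 = (172^2)^2 ≡ 34^2 = 1156 ≡ 171 (mod 197)
172^8 = (172^4)^2 ≡ 171^2 = 29241 ≡ 85 (mod 197)
172^10 = 172^8 · 172^2 ≡ 85 · 34 ≡ 132 (mod 197).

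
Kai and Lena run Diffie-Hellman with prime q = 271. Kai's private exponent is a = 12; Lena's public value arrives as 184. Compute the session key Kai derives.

Shared key K = 184^12 mod 271.
184^1 ≡ 184 (mod 271)
184^2 = (184^1)^2 ≡ 184^2 = 33856 ≡ 252 (mod 271)
184^4 = (184^2)^2 ≡ 252^2 = 63504 ≡ 90 (mod 271)
184^8 = (184^4)^2 ≡ 90^2 = 8100 ≡ 241 (mod 271)
184^12 = 184^8 · 184^4 ≡ 241 · 90 ≡ 10 (mod 271).

10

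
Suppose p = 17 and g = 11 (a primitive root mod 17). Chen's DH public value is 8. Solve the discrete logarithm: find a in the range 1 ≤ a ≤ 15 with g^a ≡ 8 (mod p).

Try successive powers of 11 modulo 17:
11^1 ≡ 11
11^2 ≡ 2
11^3 ≡ 5
11^4 ≡ 4
11^5 ≡ 10
11^6 ≡ 8
Found: a = 6.

6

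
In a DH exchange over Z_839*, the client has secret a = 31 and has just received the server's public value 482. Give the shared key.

258

Shared key K = 482^31 mod 839.
482^1 ≡ 482 (mod 839)
482^2 = (482^1)^2 ≡ 482^2 = 232324 ≡ 760 (mod 839)
482^4 = (482^2)^2 ≡ 760^2 = 577600 ≡ 368 (mod 839)
482^8 = (482^4)^2 ≡ 368^2 = 135424 ≡ 345 (mod 839)
482^16 = (482^8)^2 ≡ 345^2 = 119025 ≡ 726 (mod 839)
482^31 = 482^16 · 482^8 · 482^4 · 482^2 · 482^1 ≡ 726 · 345 · 368 · 760 · 482 ≡ 258 (mod 839).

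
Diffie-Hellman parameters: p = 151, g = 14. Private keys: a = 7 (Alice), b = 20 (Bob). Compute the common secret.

Alice sends A = g^a mod p = 14^7 mod 151.
14^1 ≡ 14 (mod 151)
14^2 = (14^1)^2 ≡ 14^2 = 196 ≡ 45 (mod 151)
14^4 = (14^2)^2 ≡ 45^2 = 2025 ≡ 62 (mod 151)
14^7 = 14^4 · 14^2 · 14^1 ≡ 62 · 45 · 14 ≡ 102 (mod 151).
So A = 102. Bob then computes K = A^b mod p = 102^20 mod 151.
102^1 ≡ 102 (mod 151)
102^2 = (102^1)^2 ≡ 102^2 = 10404 ≡ 136 (mod 151)
102^4 = (102^2)^2 ≡ 136^2 = 18496 ≡ 74 (mod 151)
102^8 = (102^4)^2 ≡ 74^2 = 5476 ≡ 40 (mod 151)
102^16 = (102^8)^2 ≡ 40^2 = 1600 ≡ 90 (mod 151)
102^20 = 102^16 · 102^4 ≡ 90 · 74 ≡ 16 (mod 151).

16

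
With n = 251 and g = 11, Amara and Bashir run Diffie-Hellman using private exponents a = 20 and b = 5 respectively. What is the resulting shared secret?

Amara sends A = g^a mod n = 11^20 mod 251.
11^1 ≡ 11 (mod 251)
11^2 = (11^1)^2 ≡ 11^2 = 121 ≡ 121 (mod 251)
11^4 = (11^2)^2 ≡ 121^2 = 14641 ≡ 83 (mod 251)
11^8 = (11^4)^2 ≡ 83^2 = 6889 ≡ 112 (mod 251)
11^16 = (11^8)^2 ≡ 112^2 = 12544 ≡ 245 (mod 251)
11^20 = 11^16 · 11^4 ≡ 245 · 83 ≡ 4 (mod 251).
So A = 4. Bashir then computes K = A^b mod n = 4^5 mod 251.
4^1 ≡ 4 (mod 251)
4^2 = (4^1)^2 ≡ 4^2 = 16 ≡ 16 (mod 251)
4^4 = (4^2)^2 ≡ 16^2 = 256 ≡ 5 (mod 251)
4^5 = 4^4 · 4^1 ≡ 5 · 4 ≡ 20 (mod 251).

20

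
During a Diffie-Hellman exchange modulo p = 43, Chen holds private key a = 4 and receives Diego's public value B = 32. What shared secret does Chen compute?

21

Shared key K = 32^4 mod 43.
32^1 ≡ 32 (mod 43)
32^2 = (32^1)^2 ≡ 32^2 = 1024 ≡ 35 (mod 43)
32^4 = (32^2)^2 ≡ 35^2 = 1225 ≡ 21 (mod 43)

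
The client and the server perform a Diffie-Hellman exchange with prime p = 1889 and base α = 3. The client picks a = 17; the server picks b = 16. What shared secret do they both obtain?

The server sends B = α^b mod p = 3^16 mod 1889.
3^1 ≡ 3 (mod 1889)
3^2 = (3^1)^2 ≡ 3^2 = 9 ≡ 9 (mod 1889)
3^4 = (3^2)^2 ≡ 9^2 = 81 ≡ 81 (mod 1889)
3^8 = (3^4)^2 ≡ 81^2 = 6561 ≡ 894 (mod 1889)
3^16 = (3^8)^2 ≡ 894^2 = 799236 ≡ 189 (mod 1889)
So B = 189. The client then computes K = B^a mod p = 189^17 mod 1889.
189^1 ≡ 189 (mod 1889)
189^2 = (189^1)^2 ≡ 189^2 = 35721 ≡ 1719 (mod 1889)
189^4 = (189^2)^2 ≡ 1719^2 = 2954961 ≡ 565 (mod 1889)
189^8 = (189^4)^2 ≡ 565^2 = 319225 ≡ 1873 (mod 1889)
189^16 = (189^8)^2 ≡ 1873^2 = 3508129 ≡ 256 (mod 1889)
189^17 = 189^16 · 189^1 ≡ 256 · 189 ≡ 1159 (mod 1889).

1159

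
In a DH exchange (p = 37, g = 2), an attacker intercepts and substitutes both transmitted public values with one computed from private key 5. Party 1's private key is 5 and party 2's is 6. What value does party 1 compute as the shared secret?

20

Party 1 receives an attacker's public value M = 2^5 mod 37 instead of the honest one.
2^1 ≡ 2 (mod 37)
2^2 = (2^1)^2 ≡ 2^2 = 4 ≡ 4 (mod 37)
2^4 = (2^2)^2 ≡ 4^2 = 16 ≡ 16 (mod 37)
2^5 = 2^4 · 2^1 ≡ 16 · 2 ≡ 32 (mod 37).
So M = 32. Party 1 computes K = M^5 mod 37.
32^1 ≡ 32 (mod 37)
32^2 = (32^1)^2 ≡ 32^2 = 1024 ≡ 25 (mod 37)
32^4 = (32^2)^2 ≡ 25^2 = 625 ≡ 33 (mod 37)
32^5 = 32^4 · 32^1 ≡ 33 · 32 ≡ 20 (mod 37).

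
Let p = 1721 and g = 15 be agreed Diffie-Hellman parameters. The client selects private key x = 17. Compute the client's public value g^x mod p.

Public value = 15^17 mod 1721.
15^1 ≡ 15 (mod 1721)
15^2 = (15^1)^2 ≡ 15^2 = 225 ≡ 225 (mod 1721)
15^4 = (15^2)^2 ≡ 225^2 = 50625 ≡ 716 (mod 1721)
15^8 = (15^4)^2 ≡ 716^2 = 512656 ≡ 1519 (mod 1721)
15^16 = (15^8)^2 ≡ 1519^2 = 2307361 ≡ 1221 (mod 1721)
15^17 = 15^16 · 15^1 ≡ 1221 · 15 ≡ 1105 (mod 1721).

1105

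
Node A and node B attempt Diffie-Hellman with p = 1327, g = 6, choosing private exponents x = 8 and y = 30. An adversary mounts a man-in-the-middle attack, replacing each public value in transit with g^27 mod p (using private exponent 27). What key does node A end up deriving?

469

Node A receives an adversary's public value M = 6^27 mod 1327 instead of the honest one.
6^1 ≡ 6 (mod 1327)
6^2 = (6^1)^2 ≡ 6^2 = 36 ≡ 36 (mod 1327)
6^4 = (6^2)^2 ≡ 36^2 = 1296 ≡ 1296 (mod 1327)
6^8 = (6^4)^2 ≡ 1296^2 = 1679616 ≡ 961 (mod 1327)
6^16 = (6^8)^2 ≡ 961^2 = 923521 ≡ 1256 (mod 1327)
6^27 = 6^16 · 6^8 · 6^2 · 6^1 ≡ 1256 · 961 · 36 · 6 ≡ 1093 (mod 1327).
So M = 1093. Node A computes K = M^8 mod 1327.
1093^1 ≡ 1093 (mod 1327)
1093^2 = (1093^1)^2 ≡ 1093^2 = 1194649 ≡ 349 (mod 1327)
1093^4 = (1093^2)^2 ≡ 349^2 = 121801 ≡ 1044 (mod 1327)
1093^8 = (1093^4)^2 ≡ 1044^2 = 1089936 ≡ 469 (mod 1327)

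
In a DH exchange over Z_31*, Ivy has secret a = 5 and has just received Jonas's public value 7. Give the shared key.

Shared key K = 7^5 mod 31.
7^1 ≡ 7 (mod 31)
7^2 = (7^1)^2 ≡ 7^2 = 49 ≡ 18 (mod 31)
7^4 = (7^2)^2 ≡ 18^2 = 324 ≡ 14 (mod 31)
7^5 = 7^4 · 7^1 ≡ 14 · 7 ≡ 5 (mod 31).

5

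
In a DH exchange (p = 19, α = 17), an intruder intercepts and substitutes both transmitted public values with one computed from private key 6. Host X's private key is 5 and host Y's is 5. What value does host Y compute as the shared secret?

Host Y receives an intruder's public value M = 17^6 mod 19 instead of the honest one.
17^1 ≡ 17 (mod 19)
17^2 = (17^1)^2 ≡ 17^2 = 289 ≡ 4 (mod 19)
17^4 = (17^2)^2 ≡ 4^2 = 16 ≡ 16 (mod 19)
17^6 = 17^4 · 17^2 ≡ 16 · 4 ≡ 7 (mod 19).
So M = 7. Host Y computes K = M^5 mod 19.
7^1 ≡ 7 (mod 19)
7^2 = (7^1)^2 ≡ 7^2 = 49 ≡ 11 (mod 19)
7^4 = (7^2)^2 ≡ 11^2 = 121 ≡ 7 (mod 19)
7^5 = 7^4 · 7^1 ≡ 7 · 7 ≡ 11 (mod 19).

11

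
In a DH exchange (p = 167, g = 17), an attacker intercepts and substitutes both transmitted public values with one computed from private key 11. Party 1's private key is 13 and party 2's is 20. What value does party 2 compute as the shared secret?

2

Party 2 receives an attacker's public value M = 17^11 mod 167 instead of the honest one.
17^1 ≡ 17 (mod 167)
17^2 = (17^1)^2 ≡ 17^2 = 289 ≡ 122 (mod 167)
17^4 = (17^2)^2 ≡ 122^2 = 14884 ≡ 21 (mod 167)
17^8 = (17^4)^2 ≡ 21^2 = 441 ≡ 107 (mod 167)
17^11 = 17^8 · 17^2 · 17^1 ≡ 107 · 122 · 17 ≡ 142 (mod 167).
So M = 142. Party 2 computes K = M^20 mod 167.
142^1 ≡ 142 (mod 167)
142^2 = (142^1)^2 ≡ 142^2 = 20164 ≡ 124 (mod 167)
142^4 = (142^2)^2 ≡ 124^2 = 15376 ≡ 12 (mod 167)
142^8 = (142^4)^2 ≡ 12^2 = 144 ≡ 144 (mod 167)
142^16 = (142^8)^2 ≡ 144^2 = 20736 ≡ 28 (mod 167)
142^20 = 142^16 · 142^4 ≡ 28 · 12 ≡ 2 (mod 167).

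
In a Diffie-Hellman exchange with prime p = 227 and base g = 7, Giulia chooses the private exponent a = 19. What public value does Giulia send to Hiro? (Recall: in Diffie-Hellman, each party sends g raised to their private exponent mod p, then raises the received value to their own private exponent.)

159

Public value = 7^19 (mod 227).
7^1 ≡ 7 (mod 227)
7^2 = (7^1)^2 ≡ 7^2 = 49 ≡ 49 (mod 227)
7^4 = (7^2)^2 ≡ 49^2 = 2401 ≡ 131 (mod 227)
7^8 = (7^4)^2 ≡ 131^2 = 17161 ≡ 136 (mod 227)
7^16 = (7^8)^2 ≡ 136^2 = 18496 ≡ 109 (mod 227)
7^19 = 7^16 · 7^2 · 7^1 ≡ 109 · 49 · 7 ≡ 159 (mod 227).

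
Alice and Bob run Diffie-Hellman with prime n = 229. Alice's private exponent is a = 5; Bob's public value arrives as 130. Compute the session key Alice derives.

51

Shared key K = 130^5 mod 229.
130^1 ≡ 130 (mod 229)
130^2 = (130^1)^2 ≡ 130^2 = 16900 ≡ 183 (mod 229)
130^4 = (130^2)^2 ≡ 183^2 = 33489 ≡ 55 (mod 229)
130^5 = 130^4 · 130^1 ≡ 55 · 130 ≡ 51 (mod 229).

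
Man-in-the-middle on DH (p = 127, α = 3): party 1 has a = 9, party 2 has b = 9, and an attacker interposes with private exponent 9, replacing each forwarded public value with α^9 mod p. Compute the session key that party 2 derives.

Party 2 receives an attacker's public value M = 3^9 mod 127 instead of the honest one.
3^1 ≡ 3 (mod 127)
3^2 = (3^1)^2 ≡ 3^2 = 9 ≡ 9 (mod 127)
3^4 = (3^2)^2 ≡ 9^2 = 81 ≡ 81 (mod 127)
3^8 = (3^4)^2 ≡ 81^2 = 6561 ≡ 84 (mod 127)
3^9 = 3^8 · 3^1 ≡ 84 · 3 ≡ 125 (mod 127).
So M = 125. Party 2 computes K = M^9 mod 127.
125^1 ≡ 125 (mod 127)
125^2 = (125^1)^2 ≡ 125^2 = 15625 ≡ 4 (mod 127)
125^4 = (125^2)^2 ≡ 4^2 = 16 ≡ 16 (mod 127)
125^8 = (125^4)^2 ≡ 16^2 = 256 ≡ 2 (mod 127)
125^9 = 125^8 · 125^1 ≡ 2 · 125 ≡ 123 (mod 127).

123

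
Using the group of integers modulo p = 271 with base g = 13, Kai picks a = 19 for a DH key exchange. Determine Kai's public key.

13

Public value = 13^19 (mod 271).
13^1 ≡ 13 (mod 271)
13^2 = (13^1)^2 ≡ 13^2 = 169 ≡ 169 (mod 271)
13^4 = (13^2)^2 ≡ 169^2 = 28561 ≡ 106 (mod 271)
13^8 = (13^4)^2 ≡ 106^2 = 11236 ≡ 125 (mod 271)
13^16 = (13^8)^2 ≡ 125^2 = 15625 ≡ 178 (mod 271)
13^19 = 13^16 · 13^2 · 13^1 ≡ 178 · 169 · 13 ≡ 13 (mod 271).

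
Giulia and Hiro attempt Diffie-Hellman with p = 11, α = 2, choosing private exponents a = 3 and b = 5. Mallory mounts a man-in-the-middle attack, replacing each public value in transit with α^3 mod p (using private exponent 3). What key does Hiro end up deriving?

10

Hiro receives Mallory's public value M = 2^3 mod 11 instead of the honest one.
2^1 ≡ 2 (mod 11)
2^2 = (2^1)^2 ≡ 2^2 = 4 ≡ 4 (mod 11)
2^3 = 2^2 · 2^1 ≡ 4 · 2 ≡ 8 (mod 11).
So M = 8. Hiro computes K = M^5 mod 11.
8^1 ≡ 8 (mod 11)
8^2 = (8^1)^2 ≡ 8^2 = 64 ≡ 9 (mod 11)
8^4 = (8^2)^2 ≡ 9^2 = 81 ≡ 4 (mod 11)
8^5 = 8^4 · 8^1 ≡ 4 · 8 ≡ 10 (mod 11).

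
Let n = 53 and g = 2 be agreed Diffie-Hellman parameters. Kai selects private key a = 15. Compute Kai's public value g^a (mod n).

Public value = 2^15 (mod 53).
2^1 ≡ 2 (mod 53)
2^2 = (2^1)^2 ≡ 2^2 = 4 ≡ 4 (mod 53)
2^4 = (2^2)^2 ≡ 4^2 = 16 ≡ 16 (mod 53)
2^8 = (2^4)^2 ≡ 16^2 = 256 ≡ 44 (mod 53)
2^15 = 2^8 · 2^4 · 2^2 · 2^1 ≡ 44 · 16 · 4 · 2 ≡ 14 (mod 53).

14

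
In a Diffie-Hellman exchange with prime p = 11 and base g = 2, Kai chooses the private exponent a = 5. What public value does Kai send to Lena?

10

Public value = 2^5 (mod 11).
2^1 ≡ 2 (mod 11)
2^2 = (2^1)^2 ≡ 2^2 = 4 ≡ 4 (mod 11)
2^4 = (2^2)^2 ≡ 4^2 = 16 ≡ 5 (mod 11)
2^5 = 2^4 · 2^1 ≡ 5 · 2 ≡ 10 (mod 11).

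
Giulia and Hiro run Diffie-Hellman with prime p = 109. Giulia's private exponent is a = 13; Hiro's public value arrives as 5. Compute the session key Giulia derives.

Shared key K = 5^13 mod 109.
5^1 ≡ 5 (mod 109)
5^2 = (5^1)^2 ≡ 5^2 = 25 ≡ 25 (mod 109)
5^4 = (5^2)^2 ≡ 25^2 = 625 ≡ 80 (mod 109)
5^8 = (5^4)^2 ≡ 80^2 = 6400 ≡ 78 (mod 109)
5^13 = 5^8 · 5^4 · 5^1 ≡ 78 · 80 · 5 ≡ 26 (mod 109).

26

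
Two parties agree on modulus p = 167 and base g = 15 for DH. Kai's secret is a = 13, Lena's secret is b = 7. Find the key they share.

92

Lena sends B = g^b mod p = 15^7 mod 167.
15^1 ≡ 15 (mod 167)
15^2 = (15^1)^2 ≡ 15^2 = 225 ≡ 58 (mod 167)
15^4 = (15^2)^2 ≡ 58^2 = 3364 ≡ 24 (mod 167)
15^7 = 15^4 · 15^2 · 15^1 ≡ 24 · 58 · 15 ≡ 5 (mod 167).
So B = 5. Kai then computes K = B^a mod p = 5^13 mod 167.
5^1 ≡ 5 (mod 167)
5^2 = (5^1)^2 ≡ 5^2 = 25 ≡ 25 (mod 167)
5^4 = (5^2)^2 ≡ 25^2 = 625 ≡ 124 (mod 167)
5^8 = (5^4)^2 ≡ 124^2 = 15376 ≡ 12 (mod 167)
5^13 = 5^8 · 5^4 · 5^1 ≡ 12 · 124 · 5 ≡ 92 (mod 167).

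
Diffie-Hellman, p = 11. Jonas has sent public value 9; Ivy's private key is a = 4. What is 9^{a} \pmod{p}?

5

Shared key K = 9^4 mod 11.
9^1 ≡ 9 (mod 11)
9^2 = (9^1)^2 ≡ 9^2 = 81 ≡ 4 (mod 11)
9^4 = (9^2)^2 ≡ 4^2 = 16 ≡ 5 (mod 11)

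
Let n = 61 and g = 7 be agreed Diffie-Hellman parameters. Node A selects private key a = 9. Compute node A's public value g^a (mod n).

Public value = 7^9 (mod 61).
7^1 ≡ 7 (mod 61)
7^2 = (7^1)^2 ≡ 7^2 = 49 ≡ 49 (mod 61)
7^4 = (7^2)^2 ≡ 49^2 = 2401 ≡ 22 (mod 61)
7^8 = (7^4)^2 ≡ 22^2 = 484 ≡ 57 (mod 61)
7^9 = 7^8 · 7^1 ≡ 57 · 7 ≡ 33 (mod 61).

33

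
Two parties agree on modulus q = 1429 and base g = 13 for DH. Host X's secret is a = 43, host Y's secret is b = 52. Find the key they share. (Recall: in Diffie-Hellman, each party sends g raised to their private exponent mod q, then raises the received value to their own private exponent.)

1059

Host X sends A = g^a mod q = 13^43 mod 1429.
13^1 ≡ 13 (mod 1429)
13^2 = (13^1)^2 ≡ 13^2 = 169 ≡ 169 (mod 1429)
13^4 = (13^2)^2 ≡ 169^2 = 28561 ≡ 1410 (mod 1429)
13^8 = (13^4)^2 ≡ 1410^2 = 1988100 ≡ 361 (mod 1429)
13^16 = (13^8)^2 ≡ 361^2 = 130321 ≡ 282 (mod 1429)
13^32 = (13^16)^2 ≡ 282^2 = 79524 ≡ 929 (mod 1429)
13^43 = 13^32 · 13^8 · 13^2 · 13^1 ≡ 929 · 361 · 169 · 13 ≡ 432 (mod 1429).
So A = 432. Host Y then computes K = A^b mod q = 432^52 mod 1429.
432^1 ≡ 432 (mod 1429)
432^2 = (432^1)^2 ≡ 432^2 = 186624 ≡ 854 (mod 1429)
432^4 = (432^2)^2 ≡ 854^2 = 729316 ≡ 526 (mod 1429)
432^8 = (432^4)^2 ≡ 526^2 = 276676 ≡ 879 (mod 1429)
432^16 = (432^8)^2 ≡ 879^2 = 772641 ≡ 981 (mod 1429)
432^32 = (432^16)^2 ≡ 981^2 = 962361 ≡ 644 (mod 1429)
432^52 = 432^32 · 432^16 · 432^4 ≡ 644 · 981 · 526 ≡ 1059 (mod 1429).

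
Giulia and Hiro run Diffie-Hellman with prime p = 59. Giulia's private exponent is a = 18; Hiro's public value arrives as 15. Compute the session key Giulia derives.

Shared key K = 15^18 mod 59.
15^1 ≡ 15 (mod 59)
15^2 = (15^1)^2 ≡ 15^2 = 225 ≡ 48 (mod 59)
15^4 = (15^2)^2 ≡ 48^2 = 2304 ≡ 3 (mod 59)
15^8 = (15^4)^2 ≡ 3^2 = 9 ≡ 9 (mod 59)
15^16 = (15^8)^2 ≡ 9^2 = 81 ≡ 22 (mod 59)
15^18 = 15^16 · 15^2 ≡ 22 · 48 ≡ 53 (mod 59).

53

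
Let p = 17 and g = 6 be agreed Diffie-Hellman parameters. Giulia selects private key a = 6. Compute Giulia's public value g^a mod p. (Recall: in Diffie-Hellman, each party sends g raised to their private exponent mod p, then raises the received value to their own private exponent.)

8

Public value = 6^6 mod 17.
6^1 ≡ 6 (mod 17)
6^2 = (6^1)^2 ≡ 6^2 = 36 ≡ 2 (mod 17)
6^4 = (6^2)^2 ≡ 2^2 = 4 ≡ 4 (mod 17)
6^6 = 6^4 · 6^2 ≡ 4 · 2 ≡ 8 (mod 17).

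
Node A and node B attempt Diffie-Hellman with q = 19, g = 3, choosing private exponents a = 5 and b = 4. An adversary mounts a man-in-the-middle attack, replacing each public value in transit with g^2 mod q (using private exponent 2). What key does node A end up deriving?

16

Node A receives an adversary's public value M = 3^2 mod 19 instead of the honest one.
3^1 ≡ 3 (mod 19)
3^2 = (3^1)^2 ≡ 3^2 = 9 ≡ 9 (mod 19)
So M = 9. Node A computes K = M^5 mod 19.
9^1 ≡ 9 (mod 19)
9^2 = (9^1)^2 ≡ 9^2 = 81 ≡ 5 (mod 19)
9^4 = (9^2)^2 ≡ 5^2 = 25 ≡ 6 (mod 19)
9^5 = 9^4 · 9^1 ≡ 6 · 9 ≡ 16 (mod 19).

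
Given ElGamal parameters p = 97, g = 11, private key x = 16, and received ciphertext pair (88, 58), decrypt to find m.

Shared mask s = c₁^x mod p = 88^16 mod 97.
88^1 ≡ 88 (mod 97)
88^2 = (88^1)^2 ≡ 88^2 = 7744 ≡ 81 (mod 97)
88^4 = (88^2)^2 ≡ 81^2 = 6561 ≡ 62 (mod 97)
88^8 = (88^4)^2 ≡ 62^2 = 3844 ≡ 61 (mod 97)
88^16 = (88^8)^2 ≡ 61^2 = 3721 ≡ 35 (mod 97)
So s = 35; s⁻¹ ≡ 61 (mod 97).
m = c₂ · s⁻¹ mod 97 = 58 · 61 mod 97 = 46.

46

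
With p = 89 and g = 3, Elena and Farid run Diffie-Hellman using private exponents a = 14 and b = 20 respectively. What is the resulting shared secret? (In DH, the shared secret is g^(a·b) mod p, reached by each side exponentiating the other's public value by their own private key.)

2

Farid sends B = g^b mod p = 3^20 mod 89.
3^1 ≡ 3 (mod 89)
3^2 = (3^1)^2 ≡ 3^2 = 9 ≡ 9 (mod 89)
3^4 = (3^2)^2 ≡ 9^2 = 81 ≡ 81 (mod 89)
3^8 = (3^4)^2 ≡ 81^2 = 6561 ≡ 64 (mod 89)
3^16 = (3^8)^2 ≡ 64^2 = 4096 ≡ 2 (mod 89)
3^20 = 3^16 · 3^4 ≡ 2 · 81 ≡ 73 (mod 89).
So B = 73. Elena then computes K = B^a mod p = 73^14 mod 89.
73^1 ≡ 73 (mod 89)
73^2 = (73^1)^2 ≡ 73^2 = 5329 ≡ 78 (mod 89)
73^4 = (73^2)^2 ≡ 78^2 = 6084 ≡ 32 (mod 89)
73^8 = (73^4)^2 ≡ 32^2 = 1024 ≡ 45 (mod 89)
73^14 = 73^8 · 73^4 · 73^2 ≡ 45 · 32 · 78 ≡ 2 (mod 89).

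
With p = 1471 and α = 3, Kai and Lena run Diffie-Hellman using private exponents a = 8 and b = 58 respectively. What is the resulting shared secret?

355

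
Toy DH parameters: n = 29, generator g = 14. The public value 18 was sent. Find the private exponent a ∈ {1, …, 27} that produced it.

3

Try successive powers of 14 modulo 29:
14^1 ≡ 14
14^2 ≡ 22
14^3 ≡ 18
Found: a = 3.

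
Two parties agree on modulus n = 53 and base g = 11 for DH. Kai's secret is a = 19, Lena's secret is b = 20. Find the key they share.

47

Kai sends A = g^a mod n = 11^19 mod 53.
11^1 ≡ 11 (mod 53)
11^2 = (11^1)^2 ≡ 11^2 = 121 ≡ 15 (mod 53)
11^4 = (11^2)^2 ≡ 15^2 = 225 ≡ 13 (mod 53)
11^8 = (11^4)^2 ≡ 13^2 = 169 ≡ 10 (mod 53)
11^16 = (11^8)^2 ≡ 10^2 = 100 ≡ 47 (mod 53)
11^19 = 11^16 · 11^2 · 11^1 ≡ 47 · 15 · 11 ≡ 17 (mod 53).
So A = 17. Lena then computes K = A^b mod n = 17^20 mod 53.
17^1 ≡ 17 (mod 53)
17^2 = (17^1)^2 ≡ 17^2 = 289 ≡ 24 (mod 53)
17^4 = (17^2)^2 ≡ 24^2 = 576 ≡ 46 (mod 53)
17^8 = (17^4)^2 ≡ 46^2 = 2116 ≡ 49 (mod 53)
17^16 = (17^8)^2 ≡ 49^2 = 2401 ≡ 16 (mod 53)
17^20 = 17^16 · 17^4 ≡ 16 · 46 ≡ 47 (mod 53).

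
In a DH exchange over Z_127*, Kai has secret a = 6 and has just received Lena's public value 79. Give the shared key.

Shared key K = 79^6 mod 127.
79^1 ≡ 79 (mod 127)
79^2 = (79^1)^2 ≡ 79^2 = 6241 ≡ 18 (mod 127)
79^4 = (79^2)^2 ≡ 18^2 = 324 ≡ 70 (mod 127)
79^6 = 79^4 · 79^2 ≡ 70 · 18 ≡ 117 (mod 127).

117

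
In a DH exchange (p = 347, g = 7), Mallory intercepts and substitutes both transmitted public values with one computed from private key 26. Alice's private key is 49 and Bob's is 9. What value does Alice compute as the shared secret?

270

Alice receives Mallory's public value M = 7^26 mod 347 instead of the honest one.
7^1 ≡ 7 (mod 347)
7^2 = (7^1)^2 ≡ 7^2 = 49 ≡ 49 (mod 347)
7^4 = (7^2)^2 ≡ 49^2 = 2401 ≡ 319 (mod 347)
7^8 = (7^4)^2 ≡ 319^2 = 101761 ≡ 90 (mod 347)
7^16 = (7^8)^2 ≡ 90^2 = 8100 ≡ 119 (mod 347)
7^26 = 7^16 · 7^8 · 7^2 ≡ 119 · 90 · 49 ≡ 126 (mod 347).
So M = 126. Alice computes K = M^49 mod 347.
126^1 ≡ 126 (mod 347)
126^2 = (126^1)^2 ≡ 126^2 = 15876 ≡ 261 (mod 347)
126^4 = (126^2)^2 ≡ 261^2 = 68121 ≡ 109 (mod 347)
126^8 = (126^4)^2 ≡ 109^2 = 11881 ≡ 83 (mod 347)
126^16 = (126^8)^2 ≡ 83^2 = 6889 ≡ 296 (mod 347)
126^32 = (126^16)^2 ≡ 296^2 = 87616 ≡ 172 (mod 347)
126^49 = 126^32 · 126^16 · 126^1 ≡ 172 · 296 · 126 ≡ 270 (mod 347).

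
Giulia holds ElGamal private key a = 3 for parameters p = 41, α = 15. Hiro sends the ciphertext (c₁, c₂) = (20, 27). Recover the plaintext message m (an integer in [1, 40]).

30

Shared mask s = c₁^a mod p = 20^3 mod 41.
20^1 ≡ 20 (mod 41)
20^2 = (20^1)^2 ≡ 20^2 = 400 ≡ 31 (mod 41)
20^3 = 20^2 · 20^1 ≡ 31 · 20 ≡ 5 (mod 41).
So s = 5; s⁻¹ ≡ 33 (mod 41).
m = c₂ · s⁻¹ mod 41 = 27 · 33 mod 41 = 30.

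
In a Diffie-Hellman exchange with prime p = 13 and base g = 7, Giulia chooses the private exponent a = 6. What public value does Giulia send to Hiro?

12

Public value = 7^6 (mod 13).
7^1 ≡ 7 (mod 13)
7^2 = (7^1)^2 ≡ 7^2 = 49 ≡ 10 (mod 13)
7^4 = (7^2)^2 ≡ 10^2 = 100 ≡ 9 (mod 13)
7^6 = 7^4 · 7^2 ≡ 9 · 10 ≡ 12 (mod 13).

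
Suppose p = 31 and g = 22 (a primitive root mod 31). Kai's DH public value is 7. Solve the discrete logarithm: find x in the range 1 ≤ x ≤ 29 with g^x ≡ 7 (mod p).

14

Try successive powers of 22 modulo 31:
22^1 ≡ 22
22^2 ≡ 19
22^3 ≡ 15
22^4 ≡ 20
22^5 ≡ 6
22^6 ≡ 8
22^7 ≡ 21
22^8 ≡ 28
22^9 ≡ 27
22^10 ≡ 5
22^11 ≡ 17
22^12 ≡ 2
22^13 ≡ 13
22^14 ≡ 7
Found: x = 14.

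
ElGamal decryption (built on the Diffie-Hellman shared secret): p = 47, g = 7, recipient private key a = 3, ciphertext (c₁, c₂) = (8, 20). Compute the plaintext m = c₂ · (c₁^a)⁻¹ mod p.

43

Shared mask s = c₁^a mod p = 8^3 mod 47.
8^1 ≡ 8 (mod 47)
8^2 = (8^1)^2 ≡ 8^2 = 64 ≡ 17 (mod 47)
8^3 = 8^2 · 8^1 ≡ 17 · 8 ≡ 42 (mod 47).
So s = 42; s⁻¹ ≡ 28 (mod 47).
m = c₂ · s⁻¹ mod 47 = 20 · 28 mod 47 = 43.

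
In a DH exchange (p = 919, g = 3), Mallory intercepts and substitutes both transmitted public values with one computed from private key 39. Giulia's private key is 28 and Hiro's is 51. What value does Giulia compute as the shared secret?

Giulia receives Mallory's public value M = 3^39 mod 919 instead of the honest one.
3^1 ≡ 3 (mod 919)
3^2 = (3^1)^2 ≡ 3^2 = 9 ≡ 9 (mod 919)
3^4 = (3^2)^2 ≡ 9^2 = 81 ≡ 81 (mod 919)
3^8 = (3^4)^2 ≡ 81^2 = 6561 ≡ 128 (mod 919)
3^16 = (3^8)^2 ≡ 128^2 = 16384 ≡ 761 (mod 919)
3^32 = (3^16)^2 ≡ 761^2 = 579121 ≡ 151 (mod 919)
3^39 = 3^32 · 3^4 · 3^2 · 3^1 ≡ 151 · 81 · 9 · 3 ≡ 316 (mod 919).
So M = 316. Giulia computes K = M^28 mod 919.
316^1 ≡ 316 (mod 919)
316^2 = (316^1)^2 ≡ 316^2 = 99856 ≡ 604 (mod 919)
316^4 = (316^2)^2 ≡ 604^2 = 364816 ≡ 892 (mod 919)
316^8 = (316^4)^2 ≡ 892^2 = 795664 ≡ 729 (mod 919)
316^16 = (316^8)^2 ≡ 729^2 = 531441 ≡ 259 (mod 919)
316^28 = 316^16 · 316^8 · 316^4 ≡ 259 · 729 · 892 ≡ 715 (mod 919).

715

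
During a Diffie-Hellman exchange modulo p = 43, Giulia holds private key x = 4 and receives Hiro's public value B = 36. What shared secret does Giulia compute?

Shared key K = 36^4 mod 43.
36^1 ≡ 36 (mod 43)
36^2 = (36^1)^2 ≡ 36^2 = 1296 ≡ 6 (mod 43)
36^4 = (36^2)^2 ≡ 6^2 = 36 ≡ 36 (mod 43)

36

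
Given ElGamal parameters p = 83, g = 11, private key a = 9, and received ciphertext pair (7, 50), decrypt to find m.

72

Shared mask s = c₁^a mod p = 7^9 mod 83.
7^1 ≡ 7 (mod 83)
7^2 = (7^1)^2 ≡ 7^2 = 49 ≡ 49 (mod 83)
7^4 = (7^2)^2 ≡ 49^2 = 2401 ≡ 77 (mod 83)
7^8 = (7^4)^2 ≡ 77^2 = 5929 ≡ 36 (mod 83)
7^9 = 7^8 · 7^1 ≡ 36 · 7 ≡ 3 (mod 83).
So s = 3; s⁻¹ ≡ 28 (mod 83).
m = c₂ · s⁻¹ mod 83 = 50 · 28 mod 83 = 72.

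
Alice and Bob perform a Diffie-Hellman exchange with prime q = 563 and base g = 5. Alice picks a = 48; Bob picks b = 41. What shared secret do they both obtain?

558

Alice sends A = g^a mod q = 5^48 mod 563.
5^1 ≡ 5 (mod 563)
5^2 = (5^1)^2 ≡ 5^2 = 25 ≡ 25 (mod 563)
5^4 = (5^2)^2 ≡ 25^2 = 625 ≡ 62 (mod 563)
5^8 = (5^4)^2 ≡ 62^2 = 3844 ≡ 466 (mod 563)
5^16 = (5^8)^2 ≡ 466^2 = 217156 ≡ 401 (mod 563)
5^32 = (5^16)^2 ≡ 401^2 = 160801 ≡ 346 (mod 563)
5^48 = 5^32 · 5^16 ≡ 346 · 401 ≡ 248 (mod 563).
So A = 248. Bob then computes K = A^b mod q = 248^41 mod 563.
248^1 ≡ 248 (mod 563)
248^2 = (248^1)^2 ≡ 248^2 = 61504 ≡ 137 (mod 563)
248^4 = (248^2)^2 ≡ 137^2 = 18769 ≡ 190 (mod 563)
248^8 = (248^4)^2 ≡ 190^2 = 36100 ≡ 68 (mod 563)
248^16 = (248^8)^2 ≡ 68^2 = 4624 ≡ 120 (mod 563)
248^32 = (248^16)^2 ≡ 120^2 = 14400 ≡ 325 (mod 563)
248^41 = 248^32 · 248^8 · 248^1 ≡ 325 · 68 · 248 ≡ 558 (mod 563).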